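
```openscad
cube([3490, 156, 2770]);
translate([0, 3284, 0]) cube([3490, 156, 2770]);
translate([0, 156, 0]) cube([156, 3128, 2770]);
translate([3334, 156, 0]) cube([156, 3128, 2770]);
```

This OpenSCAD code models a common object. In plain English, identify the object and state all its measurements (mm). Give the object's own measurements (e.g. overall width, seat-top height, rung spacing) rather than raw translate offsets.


The wall frame of a small rectangular building: four walls, each 2770 mm tall and 156 mm thick, enclosing a footprint 3490 mm (x) by 3440 mm (y) outside-to-outside, with no floor or roof. The front and back walls (the −y and +y sides) span the full width; the two side walls fit between them.


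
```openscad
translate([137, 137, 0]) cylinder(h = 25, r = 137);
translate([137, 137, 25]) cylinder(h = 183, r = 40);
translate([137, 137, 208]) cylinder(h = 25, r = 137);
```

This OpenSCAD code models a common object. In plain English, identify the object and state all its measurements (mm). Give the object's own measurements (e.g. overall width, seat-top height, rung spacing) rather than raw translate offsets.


A spool: two coaxial disc flanges of radius 137 mm and thickness 25 mm, joined by a core cylinder of radius 40 mm and height 183 mm. The lower flange rests on z = 0 and the three cylinders share a vertical axis.


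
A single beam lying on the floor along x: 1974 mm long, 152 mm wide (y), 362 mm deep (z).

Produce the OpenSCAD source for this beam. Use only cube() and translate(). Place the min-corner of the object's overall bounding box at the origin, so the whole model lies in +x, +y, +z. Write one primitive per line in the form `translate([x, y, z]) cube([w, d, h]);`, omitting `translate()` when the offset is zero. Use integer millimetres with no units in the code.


cube([1974, 152, 362]);


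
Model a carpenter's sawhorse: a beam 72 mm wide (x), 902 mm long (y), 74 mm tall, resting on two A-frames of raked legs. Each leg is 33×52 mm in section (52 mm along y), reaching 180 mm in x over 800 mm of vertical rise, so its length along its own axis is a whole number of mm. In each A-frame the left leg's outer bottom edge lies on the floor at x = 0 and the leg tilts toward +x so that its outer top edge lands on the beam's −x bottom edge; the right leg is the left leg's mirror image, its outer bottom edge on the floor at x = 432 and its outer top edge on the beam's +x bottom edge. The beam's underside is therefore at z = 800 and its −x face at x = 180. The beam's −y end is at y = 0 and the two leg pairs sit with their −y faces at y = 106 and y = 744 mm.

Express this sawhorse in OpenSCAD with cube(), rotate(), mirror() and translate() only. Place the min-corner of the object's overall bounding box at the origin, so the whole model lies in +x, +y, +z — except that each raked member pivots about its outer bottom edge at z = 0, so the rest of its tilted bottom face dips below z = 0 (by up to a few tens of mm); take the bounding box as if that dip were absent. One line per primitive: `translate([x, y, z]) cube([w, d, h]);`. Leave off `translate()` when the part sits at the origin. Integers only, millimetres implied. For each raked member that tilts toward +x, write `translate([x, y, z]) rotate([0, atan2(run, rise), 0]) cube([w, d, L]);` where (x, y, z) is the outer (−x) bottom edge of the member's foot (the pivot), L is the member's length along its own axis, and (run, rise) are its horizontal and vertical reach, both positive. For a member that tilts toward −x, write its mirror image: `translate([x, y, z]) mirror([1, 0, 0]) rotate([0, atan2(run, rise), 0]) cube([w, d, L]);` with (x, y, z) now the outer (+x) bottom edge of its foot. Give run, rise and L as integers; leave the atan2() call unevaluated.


translate([180, 0, 800]) cube([72, 902, 74]);
translate([0, 106, 0]) rotate([0, atan2(180, 800), 0]) cube([33, 52, 820]);
translate([432, 106, 0]) mirror([1, 0, 0]) rotate([0, atan2(180, 800), 0]) cube([33, 52, 820]);
translate([0, 744, 0]) rotate([0, atan2(180, 800), 0]) cube([33, 52, 820]);
translate([432, 744, 0]) mirror([1, 0, 0]) rotate([0, atan2(180, 800), 0]) cube([33, 52, 820]);


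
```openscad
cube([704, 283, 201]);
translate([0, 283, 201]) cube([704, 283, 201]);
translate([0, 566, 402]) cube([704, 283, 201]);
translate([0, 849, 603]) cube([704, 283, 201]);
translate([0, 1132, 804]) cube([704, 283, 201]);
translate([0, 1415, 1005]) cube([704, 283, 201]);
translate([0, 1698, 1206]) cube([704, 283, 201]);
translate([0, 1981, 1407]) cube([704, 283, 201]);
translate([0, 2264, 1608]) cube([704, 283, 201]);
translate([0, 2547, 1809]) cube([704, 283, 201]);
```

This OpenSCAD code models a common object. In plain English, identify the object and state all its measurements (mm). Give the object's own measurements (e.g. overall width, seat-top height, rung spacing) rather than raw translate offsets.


A straight staircase of 10 solid steps. Each step is 704 mm wide (x), 283 mm deep (y, the going) and 201 mm tall (the rise). The first step rests on the floor; each subsequent step sits one going further in +y and one rise higher in +z, directly behind and above the previous step with no overlap.


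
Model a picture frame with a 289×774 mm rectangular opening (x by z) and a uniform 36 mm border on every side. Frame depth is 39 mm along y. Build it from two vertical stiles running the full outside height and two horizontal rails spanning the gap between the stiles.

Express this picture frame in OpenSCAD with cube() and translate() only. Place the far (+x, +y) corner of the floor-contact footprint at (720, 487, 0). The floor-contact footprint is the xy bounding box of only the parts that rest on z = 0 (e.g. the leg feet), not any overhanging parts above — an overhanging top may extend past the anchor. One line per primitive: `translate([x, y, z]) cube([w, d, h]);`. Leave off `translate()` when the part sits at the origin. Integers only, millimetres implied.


translate([359, 448, 0]) cube([36, 39, 846]);
translate([684, 448, 0]) cube([36, 39, 846]);
translate([395, 448, 0]) cube([289, 39, 36]);
translate([395, 448, 810]) cube([289, 39, 36]);


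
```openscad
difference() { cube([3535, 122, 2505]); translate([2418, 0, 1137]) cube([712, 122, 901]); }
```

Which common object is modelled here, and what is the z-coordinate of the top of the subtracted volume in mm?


A wall with a window opening. The window head height is 2038 mm.

A wall with a rectangular opening subtracted — a window. Sill at z = 1137, opening 901 mm tall, so the head is at 1137 + 901 = 2038 mm.


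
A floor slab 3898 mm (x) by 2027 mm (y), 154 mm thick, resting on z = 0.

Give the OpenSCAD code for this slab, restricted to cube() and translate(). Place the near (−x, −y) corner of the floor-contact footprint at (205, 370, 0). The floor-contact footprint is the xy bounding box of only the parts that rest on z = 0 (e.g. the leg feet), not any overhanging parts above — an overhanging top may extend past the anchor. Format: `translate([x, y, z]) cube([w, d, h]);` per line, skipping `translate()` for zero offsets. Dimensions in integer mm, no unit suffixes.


translate([205, 370, 0]) cube([3898, 2027, 154]);


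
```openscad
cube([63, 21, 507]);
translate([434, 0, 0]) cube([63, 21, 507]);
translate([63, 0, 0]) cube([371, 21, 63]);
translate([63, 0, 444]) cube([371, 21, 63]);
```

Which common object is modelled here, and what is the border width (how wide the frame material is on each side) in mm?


A picture frame. The border width is 63 mm.

Four thin pieces enclosing a rectangular opening — a picture frame. The two full-height stiles are 507 mm tall; the top rail sits at z = 444 and is 63 mm tall, so the border above the opening is 507 − 444 = 63 mm, matching the stile x-width.


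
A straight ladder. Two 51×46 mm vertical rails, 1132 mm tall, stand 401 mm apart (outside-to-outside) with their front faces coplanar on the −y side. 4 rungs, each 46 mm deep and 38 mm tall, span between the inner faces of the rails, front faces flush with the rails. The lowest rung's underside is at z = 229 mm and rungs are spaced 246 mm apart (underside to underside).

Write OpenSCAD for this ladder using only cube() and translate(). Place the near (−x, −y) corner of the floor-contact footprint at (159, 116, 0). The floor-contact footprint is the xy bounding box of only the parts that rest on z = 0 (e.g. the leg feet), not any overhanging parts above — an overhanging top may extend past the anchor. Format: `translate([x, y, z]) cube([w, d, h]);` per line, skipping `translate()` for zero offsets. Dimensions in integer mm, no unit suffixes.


translate([159, 116, 0]) cube([51, 46, 1132]);
translate([509, 116, 0]) cube([51, 46, 1132]);
translate([210, 116, 229]) cube([299, 46, 38]);
translate([210, 116, 475]) cube([299, 46, 38]);
translate([210, 116, 721]) cube([299, 46, 38]);
translate([210, 116, 967]) cube([299, 46, 38]);


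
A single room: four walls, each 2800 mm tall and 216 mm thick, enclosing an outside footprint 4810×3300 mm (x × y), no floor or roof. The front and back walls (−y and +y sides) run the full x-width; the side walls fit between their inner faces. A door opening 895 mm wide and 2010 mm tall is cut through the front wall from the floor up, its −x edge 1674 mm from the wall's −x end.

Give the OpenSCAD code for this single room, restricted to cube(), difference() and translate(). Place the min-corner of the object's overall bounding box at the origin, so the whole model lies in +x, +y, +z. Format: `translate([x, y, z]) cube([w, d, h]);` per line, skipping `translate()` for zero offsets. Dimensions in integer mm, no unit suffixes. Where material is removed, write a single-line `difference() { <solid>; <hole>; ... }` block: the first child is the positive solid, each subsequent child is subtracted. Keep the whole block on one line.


difference() { cube([4810, 216, 2800]); translate([1674, 0, 0]) cube([895, 216, 2010]); }
translate([0, 3084, 0]) cube([4810, 216, 2800]);
translate([0, 216, 0]) cube([216, 2868, 2800]);
translate([4594, 216, 0]) cube([216, 2868, 2800]);


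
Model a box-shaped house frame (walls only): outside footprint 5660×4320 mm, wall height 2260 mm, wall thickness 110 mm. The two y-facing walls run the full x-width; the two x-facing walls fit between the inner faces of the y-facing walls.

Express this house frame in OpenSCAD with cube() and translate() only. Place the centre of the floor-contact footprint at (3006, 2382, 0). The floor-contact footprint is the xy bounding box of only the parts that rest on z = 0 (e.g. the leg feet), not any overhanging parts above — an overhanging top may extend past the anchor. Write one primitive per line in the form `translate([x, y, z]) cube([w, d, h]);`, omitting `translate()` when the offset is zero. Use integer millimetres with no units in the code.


translate([176, 222, 0]) cube([5660, 110, 2260]);
translate([176, 4432, 0]) cube([5660, 110, 2260]);
translate([176, 332, 0]) cube([110, 4100, 2260]);
translate([5726, 332, 0]) cube([110, 4100, 2260]);


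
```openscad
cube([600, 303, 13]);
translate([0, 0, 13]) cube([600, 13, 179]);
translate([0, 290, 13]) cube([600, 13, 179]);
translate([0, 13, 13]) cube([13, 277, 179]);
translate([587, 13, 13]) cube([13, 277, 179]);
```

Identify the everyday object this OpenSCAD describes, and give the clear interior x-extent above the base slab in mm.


An open box. The internal width is 574 mm.

A 600×303 base slab with four walls standing on it — an open box. The base is 600 mm wide and the walls are 13 mm thick, so the internal width is 600 − 2 × 13 = 574 mm.


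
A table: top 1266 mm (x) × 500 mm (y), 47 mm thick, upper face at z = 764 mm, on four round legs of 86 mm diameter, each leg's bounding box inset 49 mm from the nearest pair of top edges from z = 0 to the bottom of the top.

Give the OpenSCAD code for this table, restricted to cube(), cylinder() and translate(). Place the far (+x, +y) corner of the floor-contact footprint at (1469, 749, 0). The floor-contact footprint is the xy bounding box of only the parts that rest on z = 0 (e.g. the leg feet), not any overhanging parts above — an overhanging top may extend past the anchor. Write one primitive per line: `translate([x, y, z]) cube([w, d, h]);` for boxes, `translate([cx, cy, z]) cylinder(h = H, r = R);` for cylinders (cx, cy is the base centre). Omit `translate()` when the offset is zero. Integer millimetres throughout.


// leg_h = 764 - 47 = 717
translate([252, 298, 717]) cube([1266, 500, 47]);
translate([344, 390, 0]) cylinder(h = 717, r = 43);
translate([1426, 390, 0]) cylinder(h = 717, r = 43);
translate([344, 706, 0]) cylinder(h = 717, r = 43);
translate([1426, 706, 0]) cylinder(h = 717, r = 43);


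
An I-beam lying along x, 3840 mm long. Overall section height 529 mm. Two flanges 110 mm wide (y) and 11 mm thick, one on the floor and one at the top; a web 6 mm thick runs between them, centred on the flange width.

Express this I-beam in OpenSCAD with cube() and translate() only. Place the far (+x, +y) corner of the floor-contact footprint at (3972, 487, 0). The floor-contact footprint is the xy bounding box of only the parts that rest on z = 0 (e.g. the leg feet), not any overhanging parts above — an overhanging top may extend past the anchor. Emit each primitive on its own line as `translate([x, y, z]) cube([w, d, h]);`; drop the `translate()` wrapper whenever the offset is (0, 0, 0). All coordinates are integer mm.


translate([132, 377, 0]) cube([3840, 110, 11]);
translate([132, 429, 11]) cube([3840, 6, 507]);
translate([132, 377, 518]) cube([3840, 110, 11]);


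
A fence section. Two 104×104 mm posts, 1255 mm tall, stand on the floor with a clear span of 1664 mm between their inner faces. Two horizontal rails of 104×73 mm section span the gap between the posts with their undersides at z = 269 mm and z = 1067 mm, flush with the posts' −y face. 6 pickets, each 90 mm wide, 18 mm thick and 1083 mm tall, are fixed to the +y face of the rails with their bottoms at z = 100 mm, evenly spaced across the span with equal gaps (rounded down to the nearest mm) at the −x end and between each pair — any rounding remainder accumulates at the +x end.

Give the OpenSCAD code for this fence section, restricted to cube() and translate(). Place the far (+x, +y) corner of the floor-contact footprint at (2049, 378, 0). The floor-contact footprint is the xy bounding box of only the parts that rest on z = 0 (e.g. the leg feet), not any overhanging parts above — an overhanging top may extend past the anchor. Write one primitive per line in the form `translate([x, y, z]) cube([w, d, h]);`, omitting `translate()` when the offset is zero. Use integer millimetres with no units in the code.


translate([177, 274, 0]) cube([104, 104, 1255]);
translate([1945, 274, 0]) cube([104, 104, 1255]);
translate([281, 274, 269]) cube([1664, 104, 73]);
translate([281, 274, 1067]) cube([1664, 104, 73]);
translate([441, 378, 100]) cube([90, 18, 1083]);
translate([691, 378, 100]) cube([90, 18, 1083]);
translate([941, 378, 100]) cube([90, 18, 1083]);
translate([1191, 378, 100]) cube([90, 18, 1083]);
translate([1441, 378, 100]) cube([90, 18, 1083]);
translate([1691, 378, 100]) cube([90, 18, 1083]);


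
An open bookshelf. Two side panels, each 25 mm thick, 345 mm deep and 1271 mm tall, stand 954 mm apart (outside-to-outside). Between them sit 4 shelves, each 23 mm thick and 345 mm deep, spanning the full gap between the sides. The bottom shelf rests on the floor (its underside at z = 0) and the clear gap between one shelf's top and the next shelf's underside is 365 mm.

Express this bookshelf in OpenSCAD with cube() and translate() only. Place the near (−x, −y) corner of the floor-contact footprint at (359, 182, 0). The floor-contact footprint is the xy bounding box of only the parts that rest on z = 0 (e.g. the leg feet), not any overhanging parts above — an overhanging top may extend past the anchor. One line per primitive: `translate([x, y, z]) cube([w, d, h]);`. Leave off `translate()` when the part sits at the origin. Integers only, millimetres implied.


translate([359, 182, 0]) cube([25, 345, 1271]);
translate([1288, 182, 0]) cube([25, 345, 1271]);
translate([384, 182, 0]) cube([904, 345, 23]);
translate([384, 182, 388]) cube([904, 345, 23]);
translate([384, 182, 776]) cube([904, 345, 23]);
translate([384, 182, 1164]) cube([904, 345, 23]);


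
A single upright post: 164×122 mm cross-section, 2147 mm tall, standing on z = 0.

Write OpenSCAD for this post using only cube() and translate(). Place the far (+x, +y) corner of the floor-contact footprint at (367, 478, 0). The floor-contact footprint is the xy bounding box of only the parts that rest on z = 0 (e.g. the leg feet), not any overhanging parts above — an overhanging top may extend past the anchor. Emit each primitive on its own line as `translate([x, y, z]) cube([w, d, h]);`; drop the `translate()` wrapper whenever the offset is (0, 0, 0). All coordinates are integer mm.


translate([203, 356, 0]) cube([164, 122, 2147]);


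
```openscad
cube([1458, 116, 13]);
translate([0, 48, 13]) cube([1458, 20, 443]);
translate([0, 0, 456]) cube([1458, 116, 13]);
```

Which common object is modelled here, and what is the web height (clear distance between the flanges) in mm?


An I-beam. The web height is 443 mm.

Two wide flanges with a thin centred web — an I-beam. Overall 469 mm minus two 13 mm flanges gives a web of 469 − 2·13 = 443 mm.


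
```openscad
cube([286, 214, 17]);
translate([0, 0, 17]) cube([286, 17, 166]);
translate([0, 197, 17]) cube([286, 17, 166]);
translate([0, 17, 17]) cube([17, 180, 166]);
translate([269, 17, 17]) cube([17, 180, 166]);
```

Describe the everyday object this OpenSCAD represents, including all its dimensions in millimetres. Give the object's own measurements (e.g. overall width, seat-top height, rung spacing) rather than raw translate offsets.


An open-topped rectangular box: outside dimensions 286×214×183 mm, with a uniform wall and base thickness of 17 mm. The base is a full 286×214 slab on the floor; four walls sit on top of the base. The front and back walls (the −y and +y sides) span the full width; the two side walls fit between them.


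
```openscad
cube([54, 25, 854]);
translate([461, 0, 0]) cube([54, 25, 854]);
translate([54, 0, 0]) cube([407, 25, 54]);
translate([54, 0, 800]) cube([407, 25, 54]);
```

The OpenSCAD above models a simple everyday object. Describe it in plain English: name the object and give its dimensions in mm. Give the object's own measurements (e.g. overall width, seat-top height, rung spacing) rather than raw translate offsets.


A rectangular picture frame lying in the x–z plane (depth along y). The opening is 407 mm wide (x) by 746 mm tall (z), surrounded by a border 54 mm wide on all four sides. The frame is 25 mm deep and is made of two full-height vertical stiles with two horizontal rails fitted between them.


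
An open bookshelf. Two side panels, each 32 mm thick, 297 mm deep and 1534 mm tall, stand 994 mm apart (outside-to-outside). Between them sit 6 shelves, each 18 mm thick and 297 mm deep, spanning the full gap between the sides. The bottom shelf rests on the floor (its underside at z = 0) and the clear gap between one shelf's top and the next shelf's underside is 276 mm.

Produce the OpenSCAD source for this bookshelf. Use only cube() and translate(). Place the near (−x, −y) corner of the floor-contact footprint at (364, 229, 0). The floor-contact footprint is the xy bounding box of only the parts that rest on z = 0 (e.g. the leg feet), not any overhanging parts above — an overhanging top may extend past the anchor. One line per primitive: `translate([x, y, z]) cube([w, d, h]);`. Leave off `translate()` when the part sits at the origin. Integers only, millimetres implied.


translate([364, 229, 0]) cube([32, 297, 1534]);
translate([1326, 229, 0]) cube([32, 297, 1534]);
translate([396, 229, 0]) cube([930, 297, 18]);
translate([396, 229, 294]) cube([930, 297, 18]);
translate([396, 229, 588]) cube([930, 297, 18]);
translate([396, 229, 882]) cube([930, 297, 18]);
translate([396, 229, 1176]) cube([930, 297, 18]);
translate([396, 229, 1470]) cube([930, 297, 18]);


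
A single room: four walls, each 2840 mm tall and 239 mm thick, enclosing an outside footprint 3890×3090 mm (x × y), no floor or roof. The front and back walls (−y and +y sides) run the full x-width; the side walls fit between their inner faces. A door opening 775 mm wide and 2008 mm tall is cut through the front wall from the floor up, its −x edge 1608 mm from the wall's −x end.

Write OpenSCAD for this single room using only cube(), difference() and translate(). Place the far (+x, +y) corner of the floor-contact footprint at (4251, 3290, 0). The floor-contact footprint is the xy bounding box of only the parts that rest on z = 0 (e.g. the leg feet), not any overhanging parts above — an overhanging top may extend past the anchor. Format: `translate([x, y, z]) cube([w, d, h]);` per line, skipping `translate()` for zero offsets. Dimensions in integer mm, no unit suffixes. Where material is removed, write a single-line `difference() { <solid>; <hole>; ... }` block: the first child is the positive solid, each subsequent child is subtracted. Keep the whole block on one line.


difference() { translate([361, 200, 0]) cube([3890, 239, 2840]); translate([1969, 200, 0]) cube([775, 239, 2008]); }
translate([361, 3051, 0]) cube([3890, 239, 2840]);
translate([361, 439, 0]) cube([239, 2612, 2840]);
translate([4012, 439, 0]) cube([239, 2612, 2840]);


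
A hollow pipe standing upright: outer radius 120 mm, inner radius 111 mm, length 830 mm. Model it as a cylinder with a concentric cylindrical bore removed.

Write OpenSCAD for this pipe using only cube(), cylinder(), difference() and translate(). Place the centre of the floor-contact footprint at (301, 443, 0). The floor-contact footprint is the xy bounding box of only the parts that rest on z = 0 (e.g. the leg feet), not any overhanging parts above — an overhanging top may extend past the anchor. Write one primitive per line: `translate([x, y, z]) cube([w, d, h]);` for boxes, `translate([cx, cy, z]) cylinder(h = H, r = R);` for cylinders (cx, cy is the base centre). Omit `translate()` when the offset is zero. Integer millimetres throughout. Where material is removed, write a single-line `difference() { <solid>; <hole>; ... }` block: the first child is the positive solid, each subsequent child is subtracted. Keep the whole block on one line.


difference() { translate([301, 443, 0]) cylinder(h = 830, r = 120); translate([301, 443, 0]) cylinder(h = 830, r = 111); }


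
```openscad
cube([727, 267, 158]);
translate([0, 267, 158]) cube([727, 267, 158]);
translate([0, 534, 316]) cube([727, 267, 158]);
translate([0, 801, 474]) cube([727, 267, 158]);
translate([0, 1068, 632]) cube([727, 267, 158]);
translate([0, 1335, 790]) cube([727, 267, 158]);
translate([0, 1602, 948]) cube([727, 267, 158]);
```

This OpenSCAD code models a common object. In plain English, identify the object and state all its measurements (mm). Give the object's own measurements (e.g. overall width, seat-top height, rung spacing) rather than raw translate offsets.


A straight staircase of 7 solid steps. Each step is 727 mm wide (x), 267 mm deep (y, the going) and 158 mm tall (the rise). The first step rests on the floor; each subsequent step sits one going further in +y and one rise higher in +z, directly behind and above the previous step with no overlap.


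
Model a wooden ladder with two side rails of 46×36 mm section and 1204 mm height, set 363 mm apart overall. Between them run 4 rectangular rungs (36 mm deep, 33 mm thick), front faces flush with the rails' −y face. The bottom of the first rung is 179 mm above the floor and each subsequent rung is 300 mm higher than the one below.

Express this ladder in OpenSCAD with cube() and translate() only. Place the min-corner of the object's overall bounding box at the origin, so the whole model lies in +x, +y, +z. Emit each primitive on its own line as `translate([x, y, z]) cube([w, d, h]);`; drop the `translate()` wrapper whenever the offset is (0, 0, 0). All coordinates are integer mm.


cube([46, 36, 1204]);
translate([317, 0, 0]) cube([46, 36, 1204]);
translate([46, 0, 179]) cube([271, 36, 33]);
translate([46, 0, 479]) cube([271, 36, 33]);
translate([46, 0, 779]) cube([271, 36, 33]);
translate([46, 0, 1079]) cube([271, 36, 33]);


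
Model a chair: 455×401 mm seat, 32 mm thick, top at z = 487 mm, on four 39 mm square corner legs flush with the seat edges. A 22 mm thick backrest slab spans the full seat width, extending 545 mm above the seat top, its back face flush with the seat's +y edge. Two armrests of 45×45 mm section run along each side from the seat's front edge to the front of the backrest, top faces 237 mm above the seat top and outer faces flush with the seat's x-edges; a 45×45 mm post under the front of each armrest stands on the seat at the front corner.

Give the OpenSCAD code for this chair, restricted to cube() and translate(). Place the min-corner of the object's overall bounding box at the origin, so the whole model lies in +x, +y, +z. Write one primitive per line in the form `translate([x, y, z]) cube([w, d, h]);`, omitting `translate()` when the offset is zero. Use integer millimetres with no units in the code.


translate([0, 0, 455]) cube([455, 401, 32]);
cube([39, 39, 455]);
translate([416, 0, 0]) cube([39, 39, 455]);
translate([0, 362, 0]) cube([39, 39, 455]);
translate([416, 362, 0]) cube([39, 39, 455]);
translate([0, 379, 487]) cube([455, 22, 545]);
translate([0, 0, 679]) cube([45, 379, 45]);
translate([410, 0, 679]) cube([45, 379, 45]);
translate([0, 0, 487]) cube([45, 45, 192]);
translate([410, 0, 487]) cube([45, 45, 192]);


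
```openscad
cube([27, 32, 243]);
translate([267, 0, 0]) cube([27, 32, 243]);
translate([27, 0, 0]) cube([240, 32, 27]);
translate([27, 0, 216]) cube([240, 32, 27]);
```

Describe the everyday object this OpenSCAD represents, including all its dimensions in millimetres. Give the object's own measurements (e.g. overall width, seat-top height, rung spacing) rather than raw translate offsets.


A rectangular picture frame lying in the x–z plane (depth along y). The opening is 240 mm wide (x) by 189 mm tall (z), surrounded by a border 27 mm wide on all four sides. The frame is 32 mm deep and is made of two full-height vertical stiles with two horizontal rails fitted between them.


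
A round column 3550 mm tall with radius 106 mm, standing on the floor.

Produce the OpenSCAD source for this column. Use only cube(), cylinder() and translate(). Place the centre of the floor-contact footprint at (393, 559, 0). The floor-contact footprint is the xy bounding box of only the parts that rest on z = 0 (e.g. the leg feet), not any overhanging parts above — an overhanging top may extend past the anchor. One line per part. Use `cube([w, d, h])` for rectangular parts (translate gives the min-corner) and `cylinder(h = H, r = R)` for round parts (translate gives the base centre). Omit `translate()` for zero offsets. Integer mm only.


translate([393, 559, 0]) cylinder(h = 3550, r = 106);


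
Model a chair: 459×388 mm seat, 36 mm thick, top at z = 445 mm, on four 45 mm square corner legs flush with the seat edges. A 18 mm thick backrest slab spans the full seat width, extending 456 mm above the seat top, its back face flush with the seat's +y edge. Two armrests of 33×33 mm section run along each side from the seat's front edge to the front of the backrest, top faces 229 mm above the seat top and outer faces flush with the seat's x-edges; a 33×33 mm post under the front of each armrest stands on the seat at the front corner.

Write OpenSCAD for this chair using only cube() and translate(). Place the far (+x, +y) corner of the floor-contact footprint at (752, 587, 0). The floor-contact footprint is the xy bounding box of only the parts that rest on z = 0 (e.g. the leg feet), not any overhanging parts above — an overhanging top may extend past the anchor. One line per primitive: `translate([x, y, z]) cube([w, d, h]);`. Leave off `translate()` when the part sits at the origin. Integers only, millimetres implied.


translate([293, 199, 409]) cube([459, 388, 36]);
translate([293, 199, 0]) cube([45, 45, 409]);
translate([707, 199, 0]) cube([45, 45, 409]);
translate([293, 542, 0]) cube([45, 45, 409]);
translate([707, 542, 0]) cube([45, 45, 409]);
translate([293, 569, 445]) cube([459, 18, 456]);
translate([293, 199, 641]) cube([33, 370, 33]);
translate([719, 199, 641]) cube([33, 370, 33]);
translate([293, 199, 445]) cube([33, 33, 196]);
translate([719, 199, 445]) cube([33, 33, 196]);


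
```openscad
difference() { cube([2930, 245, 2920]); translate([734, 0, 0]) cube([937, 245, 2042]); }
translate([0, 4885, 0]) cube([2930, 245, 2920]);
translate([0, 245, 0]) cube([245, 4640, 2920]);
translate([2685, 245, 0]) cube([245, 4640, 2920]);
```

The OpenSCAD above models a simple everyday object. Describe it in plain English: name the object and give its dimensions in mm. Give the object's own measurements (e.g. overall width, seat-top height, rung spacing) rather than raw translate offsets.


A single room: four walls, each 2920 mm tall and 245 mm thick, enclosing an outside footprint 2930×5130 mm (x × y), no floor or roof. The front and back walls (−y and +y sides) run the full x-width; the side walls fit between their inner faces. A door opening 937 mm wide and 2042 mm tall is cut through the front wall from the floor up, its −x edge 734 mm from the wall's −x end.


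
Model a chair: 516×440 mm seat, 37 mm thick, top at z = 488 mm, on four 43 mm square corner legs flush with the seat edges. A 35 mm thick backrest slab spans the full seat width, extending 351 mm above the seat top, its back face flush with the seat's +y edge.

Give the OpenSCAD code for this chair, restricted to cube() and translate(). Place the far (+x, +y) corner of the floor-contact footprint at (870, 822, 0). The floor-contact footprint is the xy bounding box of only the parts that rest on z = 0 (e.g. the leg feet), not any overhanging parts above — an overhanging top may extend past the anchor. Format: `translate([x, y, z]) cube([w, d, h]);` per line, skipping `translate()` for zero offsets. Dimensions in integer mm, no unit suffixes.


// leg_h = 488 - 37 = 451
translate([354, 382, 451]) cube([516, 440, 37]);
translate([354, 382, 0]) cube([43, 43, 451]);
translate([827, 382, 0]) cube([43, 43, 451]);
translate([354, 779, 0]) cube([43, 43, 451]);
translate([827, 779, 0]) cube([43, 43, 451]);
translate([354, 787, 488]) cube([516, 35, 351]);


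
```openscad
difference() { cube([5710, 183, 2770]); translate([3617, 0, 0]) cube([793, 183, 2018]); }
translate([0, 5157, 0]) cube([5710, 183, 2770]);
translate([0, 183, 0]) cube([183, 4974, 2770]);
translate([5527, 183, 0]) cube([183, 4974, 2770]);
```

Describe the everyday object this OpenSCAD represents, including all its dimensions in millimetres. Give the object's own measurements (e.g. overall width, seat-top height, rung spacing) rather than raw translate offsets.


A single room: four walls, each 2770 mm tall and 183 mm thick, enclosing an outside footprint 5710×5340 mm (x × y), no floor or roof. The front and back walls (−y and +y sides) run the full x-width; the side walls fit between their inner faces. A door opening 793 mm wide and 2018 mm tall is cut through the front wall from the floor up, its −x edge 3617 mm from the wall's −x end.


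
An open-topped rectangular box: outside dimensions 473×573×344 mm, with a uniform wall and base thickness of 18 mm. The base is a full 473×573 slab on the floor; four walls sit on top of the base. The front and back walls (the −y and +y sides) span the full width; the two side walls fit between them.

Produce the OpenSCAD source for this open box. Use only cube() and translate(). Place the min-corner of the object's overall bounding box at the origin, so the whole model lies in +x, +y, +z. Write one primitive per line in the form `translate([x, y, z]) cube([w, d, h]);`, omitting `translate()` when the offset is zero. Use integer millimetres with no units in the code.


cube([473, 573, 18]);
translate([0, 0, 18]) cube([473, 18, 326]);
translate([0, 555, 18]) cube([473, 18, 326]);
translate([0, 18, 18]) cube([18, 537, 326]);
translate([455, 18, 18]) cube([18, 537, 326]);


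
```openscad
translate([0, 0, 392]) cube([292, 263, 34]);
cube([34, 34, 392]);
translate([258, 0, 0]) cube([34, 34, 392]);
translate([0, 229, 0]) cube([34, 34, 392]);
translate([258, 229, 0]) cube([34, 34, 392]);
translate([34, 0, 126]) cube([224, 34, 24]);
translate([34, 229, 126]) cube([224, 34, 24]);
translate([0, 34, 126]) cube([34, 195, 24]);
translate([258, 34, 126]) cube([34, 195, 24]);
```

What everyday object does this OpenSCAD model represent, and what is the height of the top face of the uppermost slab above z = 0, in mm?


A stool. The seat height is 426 mm.

A 292×263×34 slab at z = 392 on four corner posts — a stool. The seat top is 392 + 34 = 426 mm.


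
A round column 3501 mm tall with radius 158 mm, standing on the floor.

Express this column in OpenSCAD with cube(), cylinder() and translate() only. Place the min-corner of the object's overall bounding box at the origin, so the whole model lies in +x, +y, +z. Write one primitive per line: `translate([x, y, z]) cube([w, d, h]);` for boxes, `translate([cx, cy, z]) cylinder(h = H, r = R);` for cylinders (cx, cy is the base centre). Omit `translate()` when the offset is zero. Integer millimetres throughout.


translate([158, 158, 0]) cylinder(h = 3501, r = 158);


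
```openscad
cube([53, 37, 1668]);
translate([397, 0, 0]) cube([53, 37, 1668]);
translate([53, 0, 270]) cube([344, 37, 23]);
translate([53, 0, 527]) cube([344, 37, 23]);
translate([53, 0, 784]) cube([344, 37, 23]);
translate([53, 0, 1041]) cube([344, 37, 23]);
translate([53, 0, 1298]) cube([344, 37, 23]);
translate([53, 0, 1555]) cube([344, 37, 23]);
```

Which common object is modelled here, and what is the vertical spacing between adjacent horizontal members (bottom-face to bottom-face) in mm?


A ladder. The rung spacing is 257 mm.

Two tall 53×37 posts with 6 short bars between them — a ladder. Adjacent rungs sit at z = 270 and z = 527, so the spacing is 527 − 270 = 257 mm.


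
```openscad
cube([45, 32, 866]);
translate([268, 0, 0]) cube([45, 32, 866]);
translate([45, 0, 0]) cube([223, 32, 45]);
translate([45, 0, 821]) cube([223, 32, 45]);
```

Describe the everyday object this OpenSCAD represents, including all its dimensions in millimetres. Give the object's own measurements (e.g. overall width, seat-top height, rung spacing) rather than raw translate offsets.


A rectangular picture frame lying in the x–z plane (depth along y). The opening is 223 mm wide (x) by 776 mm tall (z), surrounded by a border 45 mm wide on all four sides. The frame is 32 mm deep and is made of two full-height vertical stiles with two horizontal rails fitted between them.


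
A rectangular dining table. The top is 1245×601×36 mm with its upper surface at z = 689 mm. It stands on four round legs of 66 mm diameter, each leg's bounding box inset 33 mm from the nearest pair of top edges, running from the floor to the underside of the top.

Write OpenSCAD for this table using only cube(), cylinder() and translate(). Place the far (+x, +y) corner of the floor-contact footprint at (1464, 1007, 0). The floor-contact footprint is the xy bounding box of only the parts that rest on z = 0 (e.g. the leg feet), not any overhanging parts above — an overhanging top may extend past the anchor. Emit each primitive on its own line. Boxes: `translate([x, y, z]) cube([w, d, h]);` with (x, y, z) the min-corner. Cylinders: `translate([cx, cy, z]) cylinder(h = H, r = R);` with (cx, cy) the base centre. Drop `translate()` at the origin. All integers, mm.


translate([252, 439, 653]) cube([1245, 601, 36]);
translate([318, 505, 0]) cylinder(h = 653, r = 33);
translate([1431, 505, 0]) cylinder(h = 653, r = 33);
translate([318, 974, 0]) cylinder(h = 653, r = 33);
translate([1431, 974, 0]) cylinder(h = 653, r = 33);


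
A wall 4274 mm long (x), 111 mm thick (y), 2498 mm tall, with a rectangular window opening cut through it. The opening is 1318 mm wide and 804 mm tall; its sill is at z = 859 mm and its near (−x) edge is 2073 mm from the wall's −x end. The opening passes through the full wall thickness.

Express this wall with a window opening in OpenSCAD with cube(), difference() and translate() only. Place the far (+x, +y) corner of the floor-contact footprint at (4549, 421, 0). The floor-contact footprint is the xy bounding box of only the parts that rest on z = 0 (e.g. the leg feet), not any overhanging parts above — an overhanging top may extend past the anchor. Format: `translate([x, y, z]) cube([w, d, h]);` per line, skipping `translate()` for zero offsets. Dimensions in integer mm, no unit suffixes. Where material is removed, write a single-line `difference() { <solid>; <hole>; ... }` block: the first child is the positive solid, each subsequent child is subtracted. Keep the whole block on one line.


difference() { translate([275, 310, 0]) cube([4274, 111, 2498]); translate([2348, 310, 859]) cube([1318, 111, 804]); }


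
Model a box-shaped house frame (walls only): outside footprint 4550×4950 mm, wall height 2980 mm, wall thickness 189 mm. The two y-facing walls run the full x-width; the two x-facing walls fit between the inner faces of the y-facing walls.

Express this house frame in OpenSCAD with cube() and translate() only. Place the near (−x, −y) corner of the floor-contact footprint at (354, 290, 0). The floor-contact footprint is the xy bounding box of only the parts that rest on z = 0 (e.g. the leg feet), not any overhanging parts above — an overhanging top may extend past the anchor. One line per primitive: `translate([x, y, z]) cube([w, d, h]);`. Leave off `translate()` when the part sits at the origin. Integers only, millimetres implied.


translate([354, 290, 0]) cube([4550, 189, 2980]);
translate([354, 5051, 0]) cube([4550, 189, 2980]);
translate([354, 479, 0]) cube([189, 4572, 2980]);
translate([4715, 479, 0]) cube([189, 4572, 2980]);


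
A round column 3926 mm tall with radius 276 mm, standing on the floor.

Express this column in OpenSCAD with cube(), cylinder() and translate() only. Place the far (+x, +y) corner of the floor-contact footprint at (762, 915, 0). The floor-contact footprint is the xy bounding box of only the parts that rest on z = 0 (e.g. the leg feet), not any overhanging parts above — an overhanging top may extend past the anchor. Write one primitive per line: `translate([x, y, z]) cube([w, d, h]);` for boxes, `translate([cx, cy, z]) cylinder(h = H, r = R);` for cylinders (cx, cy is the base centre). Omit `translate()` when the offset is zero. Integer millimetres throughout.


translate([486, 639, 0]) cylinder(h = 3926, r = 276);


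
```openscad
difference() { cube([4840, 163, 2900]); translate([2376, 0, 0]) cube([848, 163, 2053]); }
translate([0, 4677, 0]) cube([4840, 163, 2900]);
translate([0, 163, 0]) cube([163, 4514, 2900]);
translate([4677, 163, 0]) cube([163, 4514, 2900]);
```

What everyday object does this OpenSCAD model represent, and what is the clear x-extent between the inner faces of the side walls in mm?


A single room. The interior width is 4514 mm.

Four walls enclosing a rectangle with a door in the front wall — a room. Outside width 4840 minus two 163 mm walls gives 4514 mm.


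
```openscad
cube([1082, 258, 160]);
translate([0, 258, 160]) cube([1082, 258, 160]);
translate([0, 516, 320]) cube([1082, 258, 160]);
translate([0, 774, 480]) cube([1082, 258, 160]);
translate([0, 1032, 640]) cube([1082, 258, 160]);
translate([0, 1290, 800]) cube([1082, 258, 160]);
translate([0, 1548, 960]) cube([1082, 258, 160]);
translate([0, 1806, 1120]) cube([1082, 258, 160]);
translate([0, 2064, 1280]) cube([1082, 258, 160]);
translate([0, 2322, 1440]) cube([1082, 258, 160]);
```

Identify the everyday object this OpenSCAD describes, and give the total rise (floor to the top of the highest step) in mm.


A staircase. The total rise is 1600 mm.

10 identical blocks, each offset up and back from the previous — a staircase. Each step is 160 mm tall and there are 10 of them, so the total rise is 10 × 160 = 1600 mm.
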